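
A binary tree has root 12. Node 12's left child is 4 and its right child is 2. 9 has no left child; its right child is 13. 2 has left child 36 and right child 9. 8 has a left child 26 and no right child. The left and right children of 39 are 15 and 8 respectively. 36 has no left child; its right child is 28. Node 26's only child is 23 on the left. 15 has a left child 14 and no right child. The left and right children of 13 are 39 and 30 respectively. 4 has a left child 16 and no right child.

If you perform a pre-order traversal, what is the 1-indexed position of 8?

Pre-order visits the node, then its left subtree, then its right subtree.
Visit 12.
At 12: go left to 4.
  Visit 4.
  At 4: go left to 16.
    16 is a leaf — visit 16.
  At 4: no right child.
At 12: go right to 2.
  Visit 2.
  At 2: go left to 36.
    Visit 36.
    At 36: no left child.
    At 36: go right to 28.
      28 is a leaf — visit 28.
  At 2: go right to 9.
    Visit 9.
    At 9: no left child.
    At 9: go right to 13.
      Visit 13.
      At 13: go left to 39.
        Visit 39.
        At 39: go left to 15.
          Visit 15.
          At 15: go left to 14.
            14 is a leaf — visit 14.
          At 15: no right child.
        At 39: go right to 8.
          Visit 8.
          At 8: go left to 26.
            Visit 26.
            At 26: go left to 23.
              23 is a leaf — visit 23.
            At 26: no right child.
          At 8: no right child.
      At 13: go right to 30.
        30 is a leaf — visit 30.
Full pre-order sequence: 12, 4, 16, 2, 36, 28, 9, 13, 39, 15, 14, 8, 26, 23, 30.

12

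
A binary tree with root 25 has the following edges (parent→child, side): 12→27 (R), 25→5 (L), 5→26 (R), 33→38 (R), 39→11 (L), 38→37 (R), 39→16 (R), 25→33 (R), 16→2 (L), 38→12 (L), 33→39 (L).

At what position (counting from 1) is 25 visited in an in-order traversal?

In-order visits the left subtree, then the node, then the right subtree.
At 25: go left to 5.
  At 5: no left child.
  Visit 5.
  At 5: go right to 26.
    26 is a leaf — visit 26.
Visit 25.
At 25: go right to 33.
  At 33: go left to 39.
    At 39: go left to 11.
      11 is a leaf — visit 11.
    Visit 39.
    At 39: go right to 16.
      At 16: go left to 2.
        2 is a leaf — visit 2.
      Visit 16.
      At 16: no right child.
  Visit 33.
  At 33: go right to 38.
    At 38: go left to 12.
      At 12: no left child.
      Visit 12.
      At 12: go right to 27.
        27 is a leaf — visit 27.
    Visit 38.
    At 38: go right to 37.
      37 is a leaf — visit 37.
Full in-order sequence: 5, 26, 25, 11, 39, 2, 16, 33, 12, 27, 38, 37.

3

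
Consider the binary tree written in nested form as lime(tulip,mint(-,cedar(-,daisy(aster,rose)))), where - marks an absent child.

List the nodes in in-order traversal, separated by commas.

tulip, lime, mint, cedar, aster, daisy, rose

In-order visits the left subtree, then the node, then the right subtree.
At lime: go left to tulip.
  tulip is a leaf — visit tulip.
Visit lime.
At lime: go right to mint.
  At mint: no left child.
  Visit mint.
  At mint: go right to cedar.
    At cedar: no left child.
    Visit cedar.
    At cedar: go right to daisy.
      At daisy: go left to aster.
        aster is a leaf — visit aster.
      Visit daisy.
      At daisy: go right to rose.
        rose is a leaf — visit rose.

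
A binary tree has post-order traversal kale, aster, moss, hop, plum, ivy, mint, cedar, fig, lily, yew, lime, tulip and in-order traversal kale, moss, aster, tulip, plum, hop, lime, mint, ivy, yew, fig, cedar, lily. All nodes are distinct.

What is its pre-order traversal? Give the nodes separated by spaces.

tulip moss kale aster lime plum hop yew mint ivy lily fig cedar

The last element of post-order is the root; it splits in-order into left and right subtrees.
Root tulip: left subtree has 3 nodes {kale, moss, aster}, right has 9 {plum, hop, lime, mint, ivy, yew, fig, cedar, lily}.
  Root moss: left subtree has 1 node {kale}, right has 1 {aster}.
  Root lime: left subtree has 2 nodes {plum, hop}, right has 6 {mint, ivy, yew, fig, cedar, lily}.
    Root plum: left subtree has 0 nodes { }, right has 1 {hop}.
    Root yew: left subtree has 2 nodes {mint, ivy}, right has 3 {fig, cedar, lily}.
      Root mint: left subtree has 0 nodes { }, right has 1 {ivy}.
      Root lily: left subtree has 2 nodes {fig, cedar}, right has 0 { }.
        Root fig: left subtree has 0 nodes { }, right has 1 {cedar}.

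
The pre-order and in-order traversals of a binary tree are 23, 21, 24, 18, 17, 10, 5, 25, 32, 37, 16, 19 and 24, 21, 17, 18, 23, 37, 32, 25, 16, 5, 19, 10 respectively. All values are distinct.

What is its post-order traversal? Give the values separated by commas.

The first element of pre-order is the root; it splits in-order into left and right subtrees.
Root 23: left subtree has 4 nodes {24, 21, 17, 18}, right has 7 {37, 32, 25, 16, 5, 19, 10}.
  Root 21: left subtree has 1 node {24}, right has 2 {17, 18}.
    Root 18: left subtree has 1 node {17}, right has 0 { }.
  Root 10: left subtree has 6 nodes {37, 32, 25, 16, 5, 19}, right has 0 { }.
    Root 5: left subtree has 4 nodes {37, 32, 25, 16}, right has 1 {19}.
      Root 25: left subtree has 2 nodes {37, 32}, right has 1 {16}.
        Root 32: left subtree has 1 node {37}, right has 0 { }.

24, 17, 18, 21, 37, 32, 16, 25, 19, 5, 10, 23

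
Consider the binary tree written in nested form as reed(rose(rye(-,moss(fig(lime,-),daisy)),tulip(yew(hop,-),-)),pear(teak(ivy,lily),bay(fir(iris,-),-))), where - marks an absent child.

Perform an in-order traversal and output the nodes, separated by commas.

rye, lime, fig, moss, daisy, rose, hop, yew, tulip, reed, ivy, teak, lily, pear, iris, fir, bay

In-order visits the left subtree, then the node, then the right subtree.
At reed: go left to rose.
  At rose: go left to rye.
    At rye: no left child.
    Visit rye.
    At rye: go right to moss.
      At moss: go left to fig.
        At fig: go left to lime.
          lime is a leaf — visit lime.
        Visit fig.
        At fig: no right child.
      Visit moss.
      At moss: go right to daisy.
        daisy is a leaf — visit daisy.
  Visit rose.
  At rose: go right to tulip.
    At tulip: go left to yew.
      At yew: go left to hop.
        hop is a leaf — visit hop.
      Visit yew.
      At yew: no right child.
    Visit tulip.
    At tulip: no right child.
Visit reed.
At reed: go right to pear.
  At pear: go left to teak.
    At teak: go left to ivy.
      ivy is a leaf — visit ivy.
    Visit teak.
    At teak: go right to lily.
      lily is a leaf — visit lily.
  Visit pear.
  At pear: go right to bay.
    At bay: go left to fir.
      At fir: go left to iris.
        iris is a leaf — visit iris.
      Visit fir.
      At fir: no right child.
    Visit bay.
    At bay: no right child.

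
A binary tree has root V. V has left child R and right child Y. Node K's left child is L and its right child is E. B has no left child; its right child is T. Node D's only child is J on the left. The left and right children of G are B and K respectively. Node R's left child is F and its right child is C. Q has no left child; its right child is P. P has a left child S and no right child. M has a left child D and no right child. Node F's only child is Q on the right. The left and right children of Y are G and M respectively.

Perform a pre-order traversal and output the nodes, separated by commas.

Pre-order visits the node, then its left subtree, then its right subtree.
Visit V.
At V: go left to R.
  Visit R.
  At R: go left to F.
    Visit F.
    At F: no left child.
    At F: go right to Q.
      Visit Q.
      At Q: no left child.
      At Q: go right to P.
        Visit P.
        At P: go left to S.
          S is a leaf — visit S.
        At P: no right child.
  At R: go right to C.
    C is a leaf — visit C.
At V: go right to Y.
  Visit Y.
  At Y: go left to G.
    Visit G.
    At G: go left to B.
      Visit B.
      At B: no left child.
      At B: go right to T.
        T is a leaf — visit T.
    At G: go right to K.
      Visit K.
      At K: go left to L.
        L is a leaf — visit L.
      At K: go right to E.
        E is a leaf — visit E.
  At Y: go right to M.
    Visit M.
    At M: go left to D.
      Visit D.
      At D: go left to J.
        J is a leaf — visit J.
      At D: no right child.
    At M: no right child.

V, R, F, Q, P, S, C, Y, G, B, T, K, L, E, M, D, J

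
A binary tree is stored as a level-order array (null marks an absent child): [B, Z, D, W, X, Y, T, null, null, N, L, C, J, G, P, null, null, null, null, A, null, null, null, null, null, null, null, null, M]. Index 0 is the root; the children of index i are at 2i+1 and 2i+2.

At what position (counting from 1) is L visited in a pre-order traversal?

7

Pre-order visits the node, then its left subtree, then its right subtree.
Visit B.
At B: go left to Z.
  Visit Z.
  At Z: go left to W.
    W is a leaf — visit W.
  At Z: go right to X.
    Visit X.
    At X: go left to N.
      Visit N.
      At N: go left to A.
        A is a leaf — visit A.
      At N: no right child.
    At X: go right to L.
      L is a leaf — visit L.
At B: go right to D.
  Visit D.
  At D: go left to Y.
    Visit Y.
    At Y: go left to C.
      C is a leaf — visit C.
    At Y: go right to J.
      J is a leaf — visit J.
  At D: go right to T.
    Visit T.
    At T: go left to G.
      Visit G.
      At G: no left child.
      At G: go right to M.
        M is a leaf — visit M.
    At T: go right to P.
      P is a leaf — visit P.
Full pre-order sequence: B, Z, W, X, N, A, L, D, Y, C, J, T, G, M, P.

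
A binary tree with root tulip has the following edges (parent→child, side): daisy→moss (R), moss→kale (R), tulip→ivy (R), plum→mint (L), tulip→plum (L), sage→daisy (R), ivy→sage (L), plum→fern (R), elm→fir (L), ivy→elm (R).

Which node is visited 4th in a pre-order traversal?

fern

Pre-order visits the node, then its left subtree, then its right subtree.
Visit tulip.
At tulip: go left to plum.
  Visit plum.
  At plum: go left to mint.
    mint is a leaf — visit mint.
  At plum: go right to fern.
    fern is a leaf — visit fern.
At tulip: go right to ivy.
  Visit ivy.
  At ivy: go left to sage.
    Visit sage.
    At sage: no left child.
    At sage: go right to daisy.
      Visit daisy.
      At daisy: no left child.
      At daisy: go right to moss.
        Visit moss.
        At moss: no left child.
        At moss: go right to kale.
          kale is a leaf — visit kale.
  At ivy: go right to elm.
    Visit elm.
    At elm: go left to fir.
      fir is a leaf — visit fir.
    At elm: no right child.
Full pre-order sequence: tulip, plum, mint, fern, ivy, sage, daisy, moss, kale, elm, fir.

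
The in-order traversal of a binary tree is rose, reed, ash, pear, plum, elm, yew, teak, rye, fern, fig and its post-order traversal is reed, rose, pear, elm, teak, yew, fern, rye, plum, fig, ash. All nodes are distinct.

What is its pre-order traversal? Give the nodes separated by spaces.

The last element of post-order is the root; it splits in-order into left and right subtrees.
Root ash: left subtree has 2 nodes {rose, reed}, right has 8 {pear, plum, elm, yew, teak, rye, fern, fig}.
  Root rose: left subtree has 0 nodes { }, right has 1 {reed}.
  Root fig: left subtree has 7 nodes {pear, plum, elm, yew, teak, rye, fern}, right has 0 { }.
    Root plum: left subtree has 1 node {pear}, right has 5 {elm, yew, teak, rye, fern}.
      Root rye: left subtree has 3 nodes {elm, yew, teak}, right has 1 {fern}.
        Root yew: left subtree has 1 node {elm}, right has 1 {teak}.

ash rose reed fig plum pear rye yew elm teak fern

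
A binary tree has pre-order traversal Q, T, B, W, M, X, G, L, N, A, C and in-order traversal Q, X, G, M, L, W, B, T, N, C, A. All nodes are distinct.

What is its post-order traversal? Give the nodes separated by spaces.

G X L M W B C A N T Q

The first element of pre-order is the root; it splits in-order into left and right subtrees.
Root Q: left subtree has 0 nodes { }, right has 10 {X, G, M, L, W, B, T, N, C, A}.
  Root T: left subtree has 6 nodes {X, G, M, L, W, B}, right has 3 {N, C, A}.
    Root B: left subtree has 5 nodes {X, G, M, L, W}, right has 0 { }.
      Root W: left subtree has 4 nodes {X, G, M, L}, right has 0 { }.
        Root M: left subtree has 2 nodes {X, G}, right has 1 {L}.
          Root X: left subtree has 0 nodes { }, right has 1 {G}.
    Root N: left subtree has 0 nodes { }, right has 2 {C, A}.
      Root A: left subtree has 1 node {C}, right has 0 { }.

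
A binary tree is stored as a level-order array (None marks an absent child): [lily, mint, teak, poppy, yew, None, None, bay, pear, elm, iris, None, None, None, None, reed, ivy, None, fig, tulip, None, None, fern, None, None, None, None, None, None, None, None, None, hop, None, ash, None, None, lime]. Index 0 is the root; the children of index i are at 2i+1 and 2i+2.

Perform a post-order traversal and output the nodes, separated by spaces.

Post-order visits the left subtree, then the right subtree, then the node.
At lily: go left to mint.
  At mint: go left to poppy.
    At poppy: go left to bay.
      At bay: go left to reed.
        At reed: no left child.
        At reed: go right to hop.
          hop is a leaf — visit hop.
        Visit reed.
      At bay: go right to ivy.
        At ivy: no left child.
        At ivy: go right to ash.
          ash is a leaf — visit ash.
        Visit ivy.
      Visit bay.
    At poppy: go right to pear.
      At pear: no left child.
      At pear: go right to fig.
        At fig: go left to lime.
          lime is a leaf — visit lime.
        At fig: no right child.
        Visit fig.
      Visit pear.
    Visit poppy.
  At mint: go right to yew.
    At yew: go left to elm.
      At elm: go left to tulip.
        tulip is a leaf — visit tulip.
      At elm: no right child.
      Visit elm.
    At yew: go right to iris.
      At iris: no left child.
      At iris: go right to fern.
        fern is a leaf — visit fern.
      Visit iris.
    Visit yew.
  Visit mint.
At lily: go right to teak.
  teak is a leaf — visit teak.
Visit lily.

hop reed ash ivy bay lime fig pear poppy tulip elm fern iris yew mint teak lily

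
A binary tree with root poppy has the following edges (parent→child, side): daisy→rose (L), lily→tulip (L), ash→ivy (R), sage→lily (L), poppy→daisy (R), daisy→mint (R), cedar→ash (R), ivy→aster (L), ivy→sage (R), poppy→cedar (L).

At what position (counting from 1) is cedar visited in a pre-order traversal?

Pre-order visits the node, then its left subtree, then its right subtree.
Visit poppy.
At poppy: go left to cedar.
  Visit cedar.
  At cedar: no left child.
  At cedar: go right to ash.
    Visit ash.
    At ash: no left child.
    At ash: go right to ivy.
      Visit ivy.
      At ivy: go left to aster.
        aster is a leaf — visit aster.
      At ivy: go right to sage.
        Visit sage.
        At sage: go left to lily.
          Visit lily.
          At lily: go left to tulip.
            tulip is a leaf — visit tulip.
          At lily: no right child.
        At sage: no right child.
At poppy: go right to daisy.
  Visit daisy.
  At daisy: go left to rose.
    rose is a leaf — visit rose.
  At daisy: go right to mint.
    mint is a leaf — visit mint.
Full pre-order sequence: poppy, cedar, ash, ivy, aster, sage, lily, tulip, daisy, rose, mint.

2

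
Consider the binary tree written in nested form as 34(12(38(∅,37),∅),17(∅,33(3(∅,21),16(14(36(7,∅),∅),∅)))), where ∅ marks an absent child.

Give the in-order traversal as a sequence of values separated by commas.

38, 37, 12, 34, 17, 3, 21, 33, 7, 36, 14, 16

In-order visits the left subtree, then the node, then the right subtree.
At 34: go left to 12.
  At 12: go left to 38.
    At 38: no left child.
    Visit 38.
    At 38: go right to 37.
      37 is a leaf — visit 37.
  Visit 12.
  At 12: no right child.
Visit 34.
At 34: go right to 17.
  At 17: no left child.
  Visit 17.
  At 17: go right to 33.
    At 33: go left to 3.
      At 3: no left child.
      Visit 3.
      At 3: go right to 21.
        21 is a leaf — visit 21.
    Visit 33.
    At 33: go right to 16.
      At 16: go left to 14.
        At 14: go left to 36.
          At 36: go left to 7.
            7 is a leaf — visit 7.
          Visit 36.
          At 36: no right child.
        Visit 14.
        At 14: no right child.
      Visit 16.
      At 16: no right child.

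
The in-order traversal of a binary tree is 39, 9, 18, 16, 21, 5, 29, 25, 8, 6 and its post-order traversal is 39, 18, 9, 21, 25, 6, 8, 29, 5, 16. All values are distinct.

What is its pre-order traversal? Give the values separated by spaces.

The last element of post-order is the root; it splits in-order into left and right subtrees.
Root 16: left subtree has 3 nodes {39, 9, 18}, right has 6 {21, 5, 29, 25, 8, 6}.
  Root 9: left subtree has 1 node {39}, right has 1 {18}.
  Root 5: left subtree has 1 node {21}, right has 4 {29, 25, 8, 6}.
    Root 29: left subtree has 0 nodes { }, right has 3 {25, 8, 6}.
      Root 8: left subtree has 1 node {25}, right has 1 {6}.

16 9 39 18 5 21 29 8 25 6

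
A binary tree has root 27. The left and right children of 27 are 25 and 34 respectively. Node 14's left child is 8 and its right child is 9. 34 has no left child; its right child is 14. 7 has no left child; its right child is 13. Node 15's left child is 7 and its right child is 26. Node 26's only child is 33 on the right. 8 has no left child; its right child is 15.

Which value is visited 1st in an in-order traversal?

25

In-order visits the left subtree, then the node, then the right subtree.
At 27: go left to 25.
  25 is a leaf — visit 25.
Visit 27.
At 27: go right to 34.
  At 34: no left child.
  Visit 34.
  At 34: go right to 14.
    At 14: go left to 8.
      At 8: no left child.
      Visit 8.
      At 8: go right to 15.
        At 15: go left to 7.
          At 7: no left child.
          Visit 7.
          At 7: go right to 13.
            13 is a leaf — visit 13.
        Visit 15.
        At 15: go right to 26.
          At 26: no left child.
          Visit 26.
          At 26: go right to 33.
            33 is a leaf — visit 33.
    Visit 14.
    At 14: go right to 9.
      9 is a leaf — visit 9.
Full in-order sequence: 25, 27, 34, 8, 7, 13, 15, 26, 33, 14, 9.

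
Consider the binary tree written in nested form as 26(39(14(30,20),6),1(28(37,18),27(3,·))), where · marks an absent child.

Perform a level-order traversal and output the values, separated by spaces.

Level-order visits nodes level by level from the root, left to right within each level.
Level 0: 26
Level 1: 39, 1
Level 2: 14, 6, 28, 27
Level 3: 30, 20, 37, 18, 3

26 39 1 14 6 28 27 30 20 37 18 3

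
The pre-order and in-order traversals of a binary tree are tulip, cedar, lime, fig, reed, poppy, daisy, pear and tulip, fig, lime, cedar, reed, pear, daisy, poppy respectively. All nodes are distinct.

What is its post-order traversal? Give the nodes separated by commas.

fig, lime, pear, daisy, poppy, reed, cedar, tulip

The first element of pre-order is the root; it splits in-order into left and right subtrees.
Root tulip: left subtree has 0 nodes { }, right has 7 {fig, lime, cedar, reed, pear, daisy, poppy}.
  Root cedar: left subtree has 2 nodes {fig, lime}, right has 4 {reed, pear, daisy, poppy}.
    Root lime: left subtree has 1 node {fig}, right has 0 { }.
    Root reed: left subtree has 0 nodes { }, right has 3 {pear, daisy, poppy}.
      Root poppy: left subtree has 2 nodes {pear, daisy}, right has 0 { }.
        Root daisy: left subtree has 1 node {pear}, right has 0 { }.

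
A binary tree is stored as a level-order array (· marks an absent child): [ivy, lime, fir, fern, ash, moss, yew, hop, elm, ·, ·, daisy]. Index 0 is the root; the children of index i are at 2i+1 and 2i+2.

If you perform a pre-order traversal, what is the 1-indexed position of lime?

Pre-order visits the node, then its left subtree, then its right subtree.
Visit ivy.
At ivy: go left to lime.
  Visit lime.
  At lime: go left to fern.
    Visit fern.
    At fern: go left to hop.
      hop is a leaf — visit hop.
    At fern: go right to elm.
      elm is a leaf — visit elm.
  At lime: go right to ash.
    ash is a leaf — visit ash.
At ivy: go right to fir.
  Visit fir.
  At fir: go left to moss.
    Visit moss.
    At moss: go left to daisy.
      daisy is a leaf — visit daisy.
    At moss: no right child.
  At fir: go right to yew.
    yew is a leaf — visit yew.
Full pre-order sequence: ivy, lime, fern, hop, elm, ash, fir, moss, daisy, yew.

2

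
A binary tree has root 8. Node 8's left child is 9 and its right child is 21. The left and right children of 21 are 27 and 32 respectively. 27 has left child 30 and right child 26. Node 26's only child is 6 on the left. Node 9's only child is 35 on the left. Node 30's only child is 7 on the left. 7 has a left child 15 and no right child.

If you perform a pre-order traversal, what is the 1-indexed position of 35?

Pre-order visits the node, then its left subtree, then its right subtree.
Visit 8.
At 8: go left to 9.
  Visit 9.
  At 9: go left to 35.
    35 is a leaf — visit 35.
  At 9: no right child.
At 8: go right to 21.
  Visit 21.
  At 21: go left to 27.
    Visit 27.
    At 27: go left to 30.
      Visit 30.
      At 30: go left to 7.
        Visit 7.
        At 7: go left to 15.
          15 is a leaf — visit 15.
        At 7: no right child.
      At 30: no right child.
    At 27: go right to 26.
      Visit 26.
      At 26: go left to 6.
        6 is a leaf — visit 6.
      At 26: no right child.
  At 21: go right to 32.
    32 is a leaf — visit 32.
Full pre-order sequence: 8, 9, 35, 21, 27, 30, 7, 15, 26, 6, 32.

3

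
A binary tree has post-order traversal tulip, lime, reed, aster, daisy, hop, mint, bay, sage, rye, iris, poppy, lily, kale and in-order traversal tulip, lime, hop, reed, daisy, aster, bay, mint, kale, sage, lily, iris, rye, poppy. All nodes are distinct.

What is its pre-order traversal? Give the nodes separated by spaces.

kale bay hop lime tulip daisy reed aster mint lily sage poppy iris rye

The last element of post-order is the root; it splits in-order into left and right subtrees.
Root kale: left subtree has 8 nodes {tulip, lime, hop, reed, daisy, aster, bay, mint}, right has 5 {sage, lily, iris, rye, poppy}.
  Root bay: left subtree has 6 nodes {tulip, lime, hop, reed, daisy, aster}, right has 1 {mint}.
    Root hop: left subtree has 2 nodes {tulip, lime}, right has 3 {reed, daisy, aster}.
      Root lime: left subtree has 1 node {tulip}, right has 0 { }.
      Root daisy: left subtree has 1 node {reed}, right has 1 {aster}.
  Root lily: left subtree has 1 node {sage}, right has 3 {iris, rye, poppy}.
    Root poppy: left subtree has 2 nodes {iris, rye}, right has 0 { }.
      Root iris: left subtree has 0 nodes { }, right has 1 {rye}.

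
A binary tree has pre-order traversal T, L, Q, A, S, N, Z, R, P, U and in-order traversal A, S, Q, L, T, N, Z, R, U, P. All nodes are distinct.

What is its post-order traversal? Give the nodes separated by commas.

The first element of pre-order is the root; it splits in-order into left and right subtrees.
Root T: left subtree has 4 nodes {A, S, Q, L}, right has 5 {N, Z, R, U, P}.
  Root L: left subtree has 3 nodes {A, S, Q}, right has 0 { }.
    Root Q: left subtree has 2 nodes {A, S}, right has 0 { }.
      Root A: left subtree has 0 nodes { }, right has 1 {S}.
  Root N: left subtree has 0 nodes { }, right has 4 {Z, R, U, P}.
    Root Z: left subtree has 0 nodes { }, right has 3 {R, U, P}.
      Root R: left subtree has 0 nodes { }, right has 2 {U, P}.
        Root P: left subtree has 1 node {U}, right has 0 { }.

S, A, Q, L, U, P, R, Z, N, T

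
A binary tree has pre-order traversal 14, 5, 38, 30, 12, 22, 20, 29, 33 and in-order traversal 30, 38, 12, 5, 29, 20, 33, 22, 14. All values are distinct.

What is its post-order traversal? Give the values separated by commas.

The first element of pre-order is the root; it splits in-order into left and right subtrees.
Root 14: left subtree has 8 nodes {30, 38, 12, 5, 29, 20, 33, 22}, right has 0 { }.
  Root 5: left subtree has 3 nodes {30, 38, 12}, right has 4 {29, 20, 33, 22}.
    Root 38: left subtree has 1 node {30}, right has 1 {12}.
    Root 22: left subtree has 3 nodes {29, 20, 33}, right has 0 { }.
      Root 20: left subtree has 1 node {29}, right has 1 {33}.

30, 12, 38, 29, 33, 20, 22, 5, 14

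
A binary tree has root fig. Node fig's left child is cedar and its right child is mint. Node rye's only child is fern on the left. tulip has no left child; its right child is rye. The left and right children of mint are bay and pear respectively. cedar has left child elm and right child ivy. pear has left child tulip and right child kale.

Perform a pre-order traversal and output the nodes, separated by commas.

Pre-order visits the node, then its left subtree, then its right subtree.
Visit fig.
At fig: go left to cedar.
  Visit cedar.
  At cedar: go left to elm.
    elm is a leaf — visit elm.
  At cedar: go right to ivy.
    ivy is a leaf — visit ivy.
At fig: go right to mint.
  Visit mint.
  At mint: go left to bay.
    bay is a leaf — visit bay.
  At mint: go right to pear.
    Visit pear.
    At pear: go left to tulip.
      Visit tulip.
      At tulip: no left child.
      At tulip: go right to rye.
        Visit rye.
        At rye: go left to fern.
          fern is a leaf — visit fern.
        At rye: no right child.
    At pear: go right to kale.
      kale is a leaf — visit kale.

fig, cedar, elm, ivy, mint, bay, pear, tulip, rye, fern, kale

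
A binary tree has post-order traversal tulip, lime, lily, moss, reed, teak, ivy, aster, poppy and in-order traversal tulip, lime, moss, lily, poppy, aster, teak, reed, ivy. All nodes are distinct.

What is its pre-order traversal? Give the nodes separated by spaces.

The last element of post-order is the root; it splits in-order into left and right subtrees.
Root poppy: left subtree has 4 nodes {tulip, lime, moss, lily}, right has 4 {aster, teak, reed, ivy}.
  Root moss: left subtree has 2 nodes {tulip, lime}, right has 1 {lily}.
    Root lime: left subtree has 1 node {tulip}, right has 0 { }.
  Root aster: left subtree has 0 nodes { }, right has 3 {teak, reed, ivy}.
    Root ivy: left subtree has 2 nodes {teak, reed}, right has 0 { }.
      Root teak: left subtree has 0 nodes { }, right has 1 {reed}.

poppy moss lime tulip lily aster ivy teak reed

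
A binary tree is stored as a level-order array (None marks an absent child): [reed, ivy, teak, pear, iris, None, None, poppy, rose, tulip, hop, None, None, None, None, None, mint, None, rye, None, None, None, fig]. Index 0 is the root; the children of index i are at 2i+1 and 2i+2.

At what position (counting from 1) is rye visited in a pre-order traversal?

7

Pre-order visits the node, then its left subtree, then its right subtree.
Visit reed.
At reed: go left to ivy.
  Visit ivy.
  At ivy: go left to pear.
    Visit pear.
    At pear: go left to poppy.
      Visit poppy.
      At poppy: no left child.
      At poppy: go right to mint.
        mint is a leaf — visit mint.
    At pear: go right to rose.
      Visit rose.
      At rose: no left child.
      At rose: go right to rye.
        rye is a leaf — visit rye.
  At ivy: go right to iris.
    Visit iris.
    At iris: go left to tulip.
      tulip is a leaf — visit tulip.
    At iris: go right to hop.
      Visit hop.
      At hop: no left child.
      At hop: go right to fig.
        fig is a leaf — visit fig.
At reed: go right to teak.
  teak is a leaf — visit teak.
Full pre-order sequence: reed, ivy, pear, poppy, mint, rose, rye, iris, tulip, hop, fig, teak.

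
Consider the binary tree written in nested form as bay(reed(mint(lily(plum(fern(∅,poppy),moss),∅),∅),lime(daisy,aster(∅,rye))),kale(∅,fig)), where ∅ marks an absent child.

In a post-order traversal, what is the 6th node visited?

Post-order visits the left subtree, then the right subtree, then the node.
At bay: go left to reed.
  At reed: go left to mint.
    At mint: go left to lily.
      At lily: go left to plum.
        At plum: go left to fern.
          At fern: no left child.
          At fern: go right to poppy.
            poppy is a leaf — visit poppy.
          Visit fern.
        At plum: go right to moss.
          moss is a leaf — visit moss.
        Visit plum.
      At lily: no right child.
      Visit lily.
    At mint: no right child.
    Visit mint.
  At reed: go right to lime.
    At lime: go left to daisy.
      daisy is a leaf — visit daisy.
    At lime: go right to aster.
      At aster: no left child.
      At aster: go right to rye.
        rye is a leaf — visit rye.
      Visit aster.
    Visit lime.
  Visit reed.
At bay: go right to kale.
  At kale: no left child.
  At kale: go right to fig.
    fig is a leaf — visit fig.
  Visit kale.
Visit bay.
Full post-order sequence: poppy, fern, moss, plum, lily, mint, daisy, rye, aster, lime, reed, fig, kale, bay.

mint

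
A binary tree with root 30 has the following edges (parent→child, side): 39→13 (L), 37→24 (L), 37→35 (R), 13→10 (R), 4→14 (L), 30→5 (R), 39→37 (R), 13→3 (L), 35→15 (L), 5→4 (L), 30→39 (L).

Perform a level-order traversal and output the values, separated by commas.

30, 39, 5, 13, 37, 4, 3, 10, 24, 35, 14, 15

Level-order visits nodes level by level from the root, left to right within each level.
Level 0: 30
Level 1: 39, 5
Level 2: 13, 37, 4
Level 3: 3, 10, 24, 35, 14
Level 4: 15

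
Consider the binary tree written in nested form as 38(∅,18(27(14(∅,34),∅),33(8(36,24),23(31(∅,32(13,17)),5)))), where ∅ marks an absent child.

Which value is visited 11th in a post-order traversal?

Post-order visits the left subtree, then the right subtree, then the node.
At 38: no left child.
At 38: go right to 18.
  At 18: go left to 27.
    At 27: go left to 14.
      At 14: no left child.
      At 14: go right to 34.
        34 is a leaf — visit 34.
      Visit 14.
    At 27: no right child.
    Visit 27.
  At 18: go right to 33.
    At 33: go left to 8.
      At 8: go left to 36.
        36 is a leaf — visit 36.
      At 8: go right to 24.
        24 is a leaf — visit 24.
      Visit 8.
    At 33: go right to 23.
      At 23: go left to 31.
        At 31: no left child.
        At 31: go right to 32.
          At 32: go left to 13.
            13 is a leaf — visit 13.
          At 32: go right to 17.
            17 is a leaf — visit 17.
          Visit 32.
        Visit 31.
      At 23: go right to 5.
        5 is a leaf — visit 5.
      Visit 23.
    Visit 33.
  Visit 18.
Visit 38.
Full post-order sequence: 34, 14, 27, 36, 24, 8, 13, 17, 32, 31, 5, 23, 33, 18, 38.

5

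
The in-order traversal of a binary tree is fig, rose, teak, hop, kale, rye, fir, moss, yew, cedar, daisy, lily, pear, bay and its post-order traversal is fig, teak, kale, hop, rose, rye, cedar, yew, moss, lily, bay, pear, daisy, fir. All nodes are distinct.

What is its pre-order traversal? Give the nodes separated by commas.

The last element of post-order is the root; it splits in-order into left and right subtrees.
Root fir: left subtree has 6 nodes {fig, rose, teak, hop, kale, rye}, right has 7 {moss, yew, cedar, daisy, lily, pear, bay}.
  Root rye: left subtree has 5 nodes {fig, rose, teak, hop, kale}, right has 0 { }.
    Root rose: left subtree has 1 node {fig}, right has 3 {teak, hop, kale}.
      Root hop: left subtree has 1 node {teak}, right has 1 {kale}.
  Root daisy: left subtree has 3 nodes {moss, yew, cedar}, right has 3 {lily, pear, bay}.
    Root moss: left subtree has 0 nodes { }, right has 2 {yew, cedar}.
      Root yew: left subtree has 0 nodes { }, right has 1 {cedar}.
    Root pear: left subtree has 1 node {lily}, right has 1 {bay}.

fir, rye, rose, fig, hop, teak, kale, daisy, moss, yew, cedar, pear, lily, bay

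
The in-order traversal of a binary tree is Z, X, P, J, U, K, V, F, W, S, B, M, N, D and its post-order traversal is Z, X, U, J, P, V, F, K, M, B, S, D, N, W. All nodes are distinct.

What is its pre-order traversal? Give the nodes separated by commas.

The last element of post-order is the root; it splits in-order into left and right subtrees.
Root W: left subtree has 8 nodes {Z, X, P, J, U, K, V, F}, right has 5 {S, B, M, N, D}.
  Root K: left subtree has 5 nodes {Z, X, P, J, U}, right has 2 {V, F}.
    Root P: left subtree has 2 nodes {Z, X}, right has 2 {J, U}.
      Root X: left subtree has 1 node {Z}, right has 0 { }.
      Root J: left subtree has 0 nodes { }, right has 1 {U}.
    Root F: left subtree has 1 node {V}, right has 0 { }.
  Root N: left subtree has 3 nodes {S, B, M}, right has 1 {D}.
    Root S: left subtree has 0 nodes { }, right has 2 {B, M}.
      Root B: left subtree has 0 nodes { }, right has 1 {M}.

W, K, P, X, Z, J, U, F, V, N, S, B, M, D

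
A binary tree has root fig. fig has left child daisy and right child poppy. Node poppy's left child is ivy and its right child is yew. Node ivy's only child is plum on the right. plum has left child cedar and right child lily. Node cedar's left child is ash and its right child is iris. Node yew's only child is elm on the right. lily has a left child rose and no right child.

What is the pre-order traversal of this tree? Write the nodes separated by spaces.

Pre-order visits the node, then its left subtree, then its right subtree.
Visit fig.
At fig: go left to daisy.
  daisy is a leaf — visit daisy.
At fig: go right to poppy.
  Visit poppy.
  At poppy: go left to ivy.
    Visit ivy.
    At ivy: no left child.
    At ivy: go right to plum.
      Visit plum.
      At plum: go left to cedar.
        Visit cedar.
        At cedar: go left to ash.
          ash is a leaf — visit ash.
        At cedar: go right to iris.
          iris is a leaf — visit iris.
      At plum: go right to lily.
        Visit lily.
        At lily: go left to rose.
          rose is a leaf — visit rose.
        At lily: no right child.
  At poppy: go right to yew.
    Visit yew.
    At yew: no left child.
    At yew: go right to elm.
      elm is a leaf — visit elm.

fig daisy poppy ivy plum cedar ash iris lily rose yew elm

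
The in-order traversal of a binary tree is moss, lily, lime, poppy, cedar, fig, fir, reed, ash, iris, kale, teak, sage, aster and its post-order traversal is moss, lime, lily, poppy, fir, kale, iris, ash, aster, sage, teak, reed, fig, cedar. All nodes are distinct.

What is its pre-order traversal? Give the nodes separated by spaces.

The last element of post-order is the root; it splits in-order into left and right subtrees.
Root cedar: left subtree has 4 nodes {moss, lily, lime, poppy}, right has 9 {fig, fir, reed, ash, iris, kale, teak, sage, aster}.
  Root poppy: left subtree has 3 nodes {moss, lily, lime}, right has 0 { }.
    Root lily: left subtree has 1 node {moss}, right has 1 {lime}.
  Root fig: left subtree has 0 nodes { }, right has 8 {fir, reed, ash, iris, kale, teak, sage, aster}.
    Root reed: left subtree has 1 node {fir}, right has 6 {ash, iris, kale, teak, sage, aster}.
      Root teak: left subtree has 3 nodes {ash, iris, kale}, right has 2 {sage, aster}.
        Root ash: left subtree has 0 nodes { }, right has 2 {iris, kale}.
          Root iris: left subtree has 0 nodes { }, right has 1 {kale}.
        Root sage: left subtree has 0 nodes { }, right has 1 {aster}.

cedar poppy lily moss lime fig reed fir teak ash iris kale sage aster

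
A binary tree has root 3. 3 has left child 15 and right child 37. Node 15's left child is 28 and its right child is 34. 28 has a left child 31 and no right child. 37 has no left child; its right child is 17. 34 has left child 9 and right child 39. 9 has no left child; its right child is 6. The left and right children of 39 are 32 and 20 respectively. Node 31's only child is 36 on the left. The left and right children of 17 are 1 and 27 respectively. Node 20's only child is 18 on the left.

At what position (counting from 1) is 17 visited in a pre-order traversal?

14

Pre-order visits the node, then its left subtree, then its right subtree.
Visit 3.
At 3: go left to 15.
  Visit 15.
  At 15: go left to 28.
    Visit 28.
    At 28: go left to 31.
      Visit 31.
      At 31: go left to 36.
        36 is a leaf — visit 36.
      At 31: no right child.
    At 28: no right child.
  At 15: go right to 34.
    Visit 34.
    At 34: go left to 9.
      Visit 9.
      At 9: no left child.
      At 9: go right to 6.
        6 is a leaf — visit 6.
    At 34: go right to 39.
      Visit 39.
      At 39: go left to 32.
        32 is a leaf — visit 32.
      At 39: go right to 20.
        Visit 20.
        At 20: go left to 18.
          18 is a leaf — visit 18.
        At 20: no right child.
At 3: go right to 37.
  Visit 37.
  At 37: no left child.
  At 37: go right to 17.
    Visit 17.
    At 17: go left to 1.
      1 is a leaf — visit 1.
    At 17: go right to 27.
      27 is a leaf — visit 27.
Full pre-order sequence: 3, 15, 28, 31, 36, 34, 9, 6, 39, 32, 20, 18, 37, 17, 1, 27.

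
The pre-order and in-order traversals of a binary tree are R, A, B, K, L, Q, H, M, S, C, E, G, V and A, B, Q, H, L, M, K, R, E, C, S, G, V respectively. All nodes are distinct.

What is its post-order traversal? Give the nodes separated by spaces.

The first element of pre-order is the root; it splits in-order into left and right subtrees.
Root R: left subtree has 7 nodes {A, B, Q, H, L, M, K}, right has 5 {E, C, S, G, V}.
  Root A: left subtree has 0 nodes { }, right has 6 {B, Q, H, L, M, K}.
    Root B: left subtree has 0 nodes { }, right has 5 {Q, H, L, M, K}.
      Root K: left subtree has 4 nodes {Q, H, L, M}, right has 0 { }.
        Root L: left subtree has 2 nodes {Q, H}, right has 1 {M}.
          Root Q: left subtree has 0 nodes { }, right has 1 {H}.
  Root S: left subtree has 2 nodes {E, C}, right has 2 {G, V}.
    Root C: left subtree has 1 node {E}, right has 0 { }.
    Root G: left subtree has 0 nodes { }, right has 1 {V}.

H Q M L K B A E C V G S R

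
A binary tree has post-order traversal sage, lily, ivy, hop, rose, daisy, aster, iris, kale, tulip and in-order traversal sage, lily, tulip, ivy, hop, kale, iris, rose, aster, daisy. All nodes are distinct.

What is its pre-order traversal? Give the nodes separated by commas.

The last element of post-order is the root; it splits in-order into left and right subtrees.
Root tulip: left subtree has 2 nodes {sage, lily}, right has 7 {ivy, hop, kale, iris, rose, aster, daisy}.
  Root lily: left subtree has 1 node {sage}, right has 0 { }.
  Root kale: left subtree has 2 nodes {ivy, hop}, right has 4 {iris, rose, aster, daisy}.
    Root hop: left subtree has 1 node {ivy}, right has 0 { }.
    Root iris: left subtree has 0 nodes { }, right has 3 {rose, aster, daisy}.
      Root aster: left subtree has 1 node {rose}, right has 1 {daisy}.

tulip, lily, sage, kale, hop, ivy, iris, aster, rose, daisy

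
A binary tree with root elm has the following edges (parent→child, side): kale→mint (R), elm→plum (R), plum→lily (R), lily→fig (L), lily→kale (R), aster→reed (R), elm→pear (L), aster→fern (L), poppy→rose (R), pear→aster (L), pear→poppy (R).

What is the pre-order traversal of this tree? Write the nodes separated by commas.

Pre-order visits the node, then its left subtree, then its right subtree.
Visit elm.
At elm: go left to pear.
  Visit pear.
  At pear: go left to aster.
    Visit aster.
    At aster: go left to fern.
      fern is a leaf — visit fern.
    At aster: go right to reed.
      reed is a leaf — visit reed.
  At pear: go right to poppy.
    Visit poppy.
    At poppy: no left child.
    At poppy: go right to rose.
      rose is a leaf — visit rose.
At elm: go right to plum.
  Visit plum.
  At plum: no left child.
  At plum: go right to lily.
    Visit lily.
    At lily: go left to fig.
      fig is a leaf — visit fig.
    At lily: go right to kale.
      Visit kale.
      At kale: no left child.
      At kale: go right to mint.
        mint is a leaf — visit mint.

elm, pear, aster, fern, reed, poppy, rose, plum, lily, fig, kale, mint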